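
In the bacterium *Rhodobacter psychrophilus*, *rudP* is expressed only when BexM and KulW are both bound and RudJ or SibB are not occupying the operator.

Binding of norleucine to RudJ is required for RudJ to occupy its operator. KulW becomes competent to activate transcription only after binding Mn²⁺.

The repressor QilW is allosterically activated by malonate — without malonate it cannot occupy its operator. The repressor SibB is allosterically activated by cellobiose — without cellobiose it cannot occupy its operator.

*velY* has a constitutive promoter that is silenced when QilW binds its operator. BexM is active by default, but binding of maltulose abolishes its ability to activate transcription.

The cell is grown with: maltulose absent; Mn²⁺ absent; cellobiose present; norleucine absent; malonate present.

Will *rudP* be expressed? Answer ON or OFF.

Norleucine is absent, so RudJ is inactive.
Cellobiose is present, so SibB is active.
Maltulose is absent, so BexM is active.
Mn²⁺ is absent, so KulW is inactive.
With repressor SibB bound, *rudP* is not transcribed.

OFF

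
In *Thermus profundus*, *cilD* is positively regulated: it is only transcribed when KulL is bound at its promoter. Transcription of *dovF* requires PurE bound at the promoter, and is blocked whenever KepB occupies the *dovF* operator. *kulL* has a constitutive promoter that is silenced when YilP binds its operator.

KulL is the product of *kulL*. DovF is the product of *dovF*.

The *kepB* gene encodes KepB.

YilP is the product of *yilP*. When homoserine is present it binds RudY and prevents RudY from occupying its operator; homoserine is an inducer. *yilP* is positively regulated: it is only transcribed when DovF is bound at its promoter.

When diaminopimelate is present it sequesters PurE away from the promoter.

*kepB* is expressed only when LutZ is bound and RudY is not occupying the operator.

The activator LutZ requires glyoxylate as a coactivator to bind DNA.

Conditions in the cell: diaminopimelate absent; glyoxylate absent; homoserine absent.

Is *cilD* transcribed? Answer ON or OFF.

OFF

Glyoxylate is absent, so LutZ is inactive.
Homoserine is absent, so RudY is active.
With repressor RudY bound, *kepB* is not transcribed.
So KepB is not produced.
Diaminopimelate is absent, so PurE is active.
No repressor is bound and PurE is active, so *dovF* is transcribed.
So DovF is produced and active.
No repressor is bound and DovF is active, so *yilP* is transcribed.
So YilP is produced and active.
With repressor YilP bound, *kulL* is not transcribed.
So KulL is not produced.
Required activator KulL is absent, so *cilD* is not transcribed.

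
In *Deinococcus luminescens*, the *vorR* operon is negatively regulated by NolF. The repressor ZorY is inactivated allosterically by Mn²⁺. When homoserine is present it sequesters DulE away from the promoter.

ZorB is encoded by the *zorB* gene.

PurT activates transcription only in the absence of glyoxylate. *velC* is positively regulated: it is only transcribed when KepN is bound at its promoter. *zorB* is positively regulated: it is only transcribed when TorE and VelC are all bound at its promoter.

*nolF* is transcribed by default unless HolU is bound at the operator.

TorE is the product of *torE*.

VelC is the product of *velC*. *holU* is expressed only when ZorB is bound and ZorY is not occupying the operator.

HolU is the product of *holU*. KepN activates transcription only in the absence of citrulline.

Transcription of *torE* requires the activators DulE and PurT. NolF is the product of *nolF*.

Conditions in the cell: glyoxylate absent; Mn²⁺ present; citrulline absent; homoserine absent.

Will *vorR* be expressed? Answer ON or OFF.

Homoserine is absent, so DulE is active.
Glyoxylate is absent, so PurT is active.
No repressor is bound and DulE and PurT are active, so *torE* is transcribed.
So TorE is produced and active.
Citrulline is absent, so KepN is active.
No repressor is bound and KepN is active, so *velC* is transcribed.
So VelC is produced and active.
No repressor is bound and TorE and VelC are active, so *zorB* is transcribed.
So ZorB is produced and active.
Mn²⁺ is present, so ZorY is inactive.
No repressor is bound and ZorB is active, so *holU* is transcribed.
So HolU is produced and active.
With repressor HolU bound, *nolF* is not transcribed.
So NolF is not produced.
With no repressor bound, *vorR* is transcribed.

ON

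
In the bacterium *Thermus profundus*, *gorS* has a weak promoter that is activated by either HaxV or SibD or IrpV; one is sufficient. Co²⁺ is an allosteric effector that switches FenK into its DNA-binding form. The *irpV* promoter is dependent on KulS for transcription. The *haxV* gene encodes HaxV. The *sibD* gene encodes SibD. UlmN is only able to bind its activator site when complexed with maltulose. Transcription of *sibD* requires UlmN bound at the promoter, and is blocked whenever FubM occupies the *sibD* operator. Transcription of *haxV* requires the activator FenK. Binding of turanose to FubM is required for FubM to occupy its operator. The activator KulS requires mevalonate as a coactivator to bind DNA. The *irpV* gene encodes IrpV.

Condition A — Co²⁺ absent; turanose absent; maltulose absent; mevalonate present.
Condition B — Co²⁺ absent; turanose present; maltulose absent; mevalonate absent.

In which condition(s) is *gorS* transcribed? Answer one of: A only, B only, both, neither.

A only

Condition A:
Co²⁺ is absent, so FenK is inactive.
Required activator FenK is absent, so *haxV* is not transcribed.
So HaxV is not produced.
Turanose is absent, so FubM is inactive.
Maltulose is absent, so UlmN is inactive.
Required activator UlmN is absent, so *sibD* is not transcribed.
So SibD is not produced.
Mevalonate is present, so KulS is active.
No repressor is bound and KulS is active, so *irpV* is transcribed.
So IrpV is produced and active.
Activator IrpV is present, so *gorS* is transcribed.
→ *gorS* is ON in A.
Condition B:
Co²⁺ is absent, so FenK is inactive.
Required activator FenK is absent, so *haxV* is not transcribed.
So HaxV is not produced.
Turanose is present, so FubM is active.
Maltulose is absent, so UlmN is inactive.
With repressor FubM bound, *sibD* is not transcribed.
So SibD is not produced.
Mevalonate is absent, so KulS is inactive.
Required activator KulS is absent, so *irpV* is not transcribed.
So IrpV is not produced.
No activator is available at the *gorS* promoter, so *gorS* is not transcribed.
→ *gorS* is OFF in B.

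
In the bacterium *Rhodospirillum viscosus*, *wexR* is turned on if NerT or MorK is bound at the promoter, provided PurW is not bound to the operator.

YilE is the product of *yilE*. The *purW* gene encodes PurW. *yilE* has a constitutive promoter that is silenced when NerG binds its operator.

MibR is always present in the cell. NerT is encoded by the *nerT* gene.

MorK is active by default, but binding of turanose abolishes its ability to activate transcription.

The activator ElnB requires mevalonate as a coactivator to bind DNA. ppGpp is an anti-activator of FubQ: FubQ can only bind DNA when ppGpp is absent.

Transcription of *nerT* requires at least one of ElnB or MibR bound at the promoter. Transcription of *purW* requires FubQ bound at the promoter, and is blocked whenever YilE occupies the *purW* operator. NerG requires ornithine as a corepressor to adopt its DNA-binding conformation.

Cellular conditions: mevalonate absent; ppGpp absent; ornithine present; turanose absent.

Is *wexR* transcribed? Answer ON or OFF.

OFF

ppGpp is absent, so FubQ is active.
Ornithine is present, so NerG is active.
With repressor NerG bound, *yilE* is not transcribed.
So YilE is not produced.
No repressor is bound and FubQ is active, so *purW* is transcribed.
So PurW is produced and active.
Mevalonate is absent, so ElnB is inactive.
MibR is produced constitutively and is active.
Activator MibR is present, so *nerT* is transcribed.
So NerT is produced and active.
Turanose is absent, so MorK is active.
With repressor PurW bound, *wexR* is not transcribed.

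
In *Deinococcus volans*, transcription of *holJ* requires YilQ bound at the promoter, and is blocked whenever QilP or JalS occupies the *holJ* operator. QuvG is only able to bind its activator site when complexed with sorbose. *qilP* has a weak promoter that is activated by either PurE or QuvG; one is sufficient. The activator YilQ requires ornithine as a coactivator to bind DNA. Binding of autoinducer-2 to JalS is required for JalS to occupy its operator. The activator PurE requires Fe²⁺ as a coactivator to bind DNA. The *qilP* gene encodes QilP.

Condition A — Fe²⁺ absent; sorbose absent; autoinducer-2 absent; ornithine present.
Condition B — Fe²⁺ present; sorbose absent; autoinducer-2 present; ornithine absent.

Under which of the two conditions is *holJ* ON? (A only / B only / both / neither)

A only

Condition A:
Fe²⁺ is absent, so PurE is inactive.
Sorbose is absent, so QuvG is inactive.
No activator is available at the *qilP* promoter, so *qilP* is not transcribed.
So QilP is not produced.
Autoinducer-2 is absent, so JalS is inactive.
Ornithine is present, so YilQ is active.
No repressor is bound and YilQ is active, so *holJ* is transcribed.
→ *holJ* is ON in A.
Condition B:
Fe²⁺ is present, so PurE is active.
Sorbose is absent, so QuvG is inactive.
Activator PurE is present, so *qilP* is transcribed.
So QilP is produced and active.
Autoinducer-2 is present, so JalS is active.
Ornithine is absent, so YilQ is inactive.
With repressor QilP bound, *holJ* is not transcribed.
→ *holJ* is OFF in B.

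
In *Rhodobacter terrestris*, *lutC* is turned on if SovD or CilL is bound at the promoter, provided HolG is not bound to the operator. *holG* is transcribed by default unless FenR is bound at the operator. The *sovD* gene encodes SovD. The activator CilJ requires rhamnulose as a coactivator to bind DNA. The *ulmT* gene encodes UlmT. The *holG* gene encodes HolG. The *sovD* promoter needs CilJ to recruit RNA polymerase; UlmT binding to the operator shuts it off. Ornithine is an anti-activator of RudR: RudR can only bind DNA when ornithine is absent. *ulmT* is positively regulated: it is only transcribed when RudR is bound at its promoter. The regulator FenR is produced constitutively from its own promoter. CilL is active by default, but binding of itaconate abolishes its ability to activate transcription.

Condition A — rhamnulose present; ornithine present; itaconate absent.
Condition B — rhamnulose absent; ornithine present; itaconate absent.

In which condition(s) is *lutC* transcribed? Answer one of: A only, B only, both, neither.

Condition A:
Rhamnulose is present, so CilJ is active.
Ornithine is present, so RudR is inactive.
Required activator RudR is absent, so *ulmT* is not transcribed.
So UlmT is not produced.
No repressor is bound and CilJ is active, so *sovD* is transcribed.
So SovD is produced and active.
Itaconate is absent, so CilL is active.
FenR is produced constitutively and is active.
With repressor FenR bound, *holG* is not transcribed.
So HolG is not produced.
Activator SovD is present, so *lutC* is transcribed.
→ *lutC* is ON in A.
Condition B:
Rhamnulose is absent, so CilJ is inactive.
Ornithine is present, so RudR is inactive.
Required activator RudR is absent, so *ulmT* is not transcribed.
So UlmT is not produced.
Required activator CilJ is absent, so *sovD* is not transcribed.
So SovD is not produced.
Itaconate is absent, so CilL is active.
FenR is produced constitutively and is active.
With repressor FenR bound, *holG* is not transcribed.
So HolG is not produced.
Activator CilL is present, so *lutC* is transcribed.
→ *lutC* is ON in B.

both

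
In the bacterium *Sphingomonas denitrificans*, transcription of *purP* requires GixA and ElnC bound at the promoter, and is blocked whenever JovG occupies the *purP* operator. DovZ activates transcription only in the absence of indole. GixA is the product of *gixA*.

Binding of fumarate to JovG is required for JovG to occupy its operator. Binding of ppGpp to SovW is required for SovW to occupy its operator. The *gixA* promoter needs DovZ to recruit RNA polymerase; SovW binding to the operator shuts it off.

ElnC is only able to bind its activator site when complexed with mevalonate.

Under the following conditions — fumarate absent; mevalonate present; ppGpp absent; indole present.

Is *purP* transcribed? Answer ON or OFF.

OFF

ppGpp is absent, so SovW is inactive.
Indole is present, so DovZ is inactive.
Required activator DovZ is absent, so *gixA* is not transcribed.
So GixA is not produced.
Fumarate is absent, so JovG is inactive.
Mevalonate is present, so ElnC is active.
Required activator GixA is absent, so *purP* is not transcribed.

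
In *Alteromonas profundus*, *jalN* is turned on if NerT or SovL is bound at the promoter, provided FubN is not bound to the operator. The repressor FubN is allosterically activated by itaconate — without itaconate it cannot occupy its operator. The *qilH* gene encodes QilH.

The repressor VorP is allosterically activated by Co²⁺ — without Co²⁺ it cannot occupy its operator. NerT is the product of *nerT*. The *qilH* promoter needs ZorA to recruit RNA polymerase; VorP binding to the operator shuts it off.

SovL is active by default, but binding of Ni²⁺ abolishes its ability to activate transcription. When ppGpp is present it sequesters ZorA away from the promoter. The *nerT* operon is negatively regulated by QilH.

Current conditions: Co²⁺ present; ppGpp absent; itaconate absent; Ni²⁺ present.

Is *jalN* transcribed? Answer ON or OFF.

ON

Co²⁺ is present, so VorP is active.
ppGpp is absent, so ZorA is active.
With repressor VorP bound, *qilH* is not transcribed.
So QilH is not produced.
With no repressor bound, *nerT* is transcribed.
So NerT is produced and active.
Itaconate is absent, so FubN is inactive.
Ni²⁺ is present, so SovL is inactive.
Activator NerT is present, so *jalN* is transcribed.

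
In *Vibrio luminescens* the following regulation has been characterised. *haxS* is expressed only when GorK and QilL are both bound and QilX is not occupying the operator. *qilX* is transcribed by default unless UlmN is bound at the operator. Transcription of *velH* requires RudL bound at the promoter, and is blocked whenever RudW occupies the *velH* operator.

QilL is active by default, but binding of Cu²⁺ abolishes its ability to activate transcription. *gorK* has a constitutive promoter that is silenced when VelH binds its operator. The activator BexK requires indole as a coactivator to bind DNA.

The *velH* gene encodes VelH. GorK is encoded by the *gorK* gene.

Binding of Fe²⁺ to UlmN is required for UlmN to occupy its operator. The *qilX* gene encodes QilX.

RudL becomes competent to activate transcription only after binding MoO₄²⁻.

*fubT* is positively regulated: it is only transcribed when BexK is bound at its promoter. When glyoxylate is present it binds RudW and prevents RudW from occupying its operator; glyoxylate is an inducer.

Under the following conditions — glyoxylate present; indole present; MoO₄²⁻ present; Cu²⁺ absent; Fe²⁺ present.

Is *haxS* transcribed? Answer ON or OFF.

MoO₄²⁻ is present, so RudL is active.
Glyoxylate is present, so RudW is inactive.
No repressor is bound and RudL is active, so *velH* is transcribed.
So VelH is produced and active.
With repressor VelH bound, *gorK* is not transcribed.
So GorK is not produced.
Cu²⁺ is absent, so QilL is active.
Fe²⁺ is present, so UlmN is active.
With repressor UlmN bound, *qilX* is not transcribed.
So QilX is not produced.
Required activator GorK is absent, so *haxS* is not transcribed.

OFF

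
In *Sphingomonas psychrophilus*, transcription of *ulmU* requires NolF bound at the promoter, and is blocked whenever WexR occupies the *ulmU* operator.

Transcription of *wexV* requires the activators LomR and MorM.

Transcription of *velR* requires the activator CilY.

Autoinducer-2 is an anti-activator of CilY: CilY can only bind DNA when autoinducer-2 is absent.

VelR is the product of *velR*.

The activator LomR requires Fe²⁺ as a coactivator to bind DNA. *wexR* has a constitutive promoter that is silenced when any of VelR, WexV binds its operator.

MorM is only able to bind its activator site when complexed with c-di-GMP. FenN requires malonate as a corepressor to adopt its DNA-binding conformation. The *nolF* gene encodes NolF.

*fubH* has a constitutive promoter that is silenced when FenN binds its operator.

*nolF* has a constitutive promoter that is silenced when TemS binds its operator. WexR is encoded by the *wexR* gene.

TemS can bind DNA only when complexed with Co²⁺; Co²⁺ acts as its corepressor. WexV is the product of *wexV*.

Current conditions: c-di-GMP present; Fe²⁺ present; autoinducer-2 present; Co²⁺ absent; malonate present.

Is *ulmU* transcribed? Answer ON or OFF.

ON

Autoinducer-2 is present, so CilY is inactive.
Required activator CilY is absent, so *velR* is not transcribed.
So VelR is not produced.
Fe²⁺ is present, so LomR is active.
c-di-GMP is present, so MorM is active.
No repressor is bound and LomR and MorM are active, so *wexV* is transcribed.
So WexV is produced and active.
With repressor WexV bound, *wexR* is not transcribed.
So WexR is not produced.
Co²⁺ is absent, so TemS is inactive.
With no repressor bound, *nolF* is transcribed.
So NolF is produced and active.
No repressor is bound and NolF is active, so *ulmU* is transcribed.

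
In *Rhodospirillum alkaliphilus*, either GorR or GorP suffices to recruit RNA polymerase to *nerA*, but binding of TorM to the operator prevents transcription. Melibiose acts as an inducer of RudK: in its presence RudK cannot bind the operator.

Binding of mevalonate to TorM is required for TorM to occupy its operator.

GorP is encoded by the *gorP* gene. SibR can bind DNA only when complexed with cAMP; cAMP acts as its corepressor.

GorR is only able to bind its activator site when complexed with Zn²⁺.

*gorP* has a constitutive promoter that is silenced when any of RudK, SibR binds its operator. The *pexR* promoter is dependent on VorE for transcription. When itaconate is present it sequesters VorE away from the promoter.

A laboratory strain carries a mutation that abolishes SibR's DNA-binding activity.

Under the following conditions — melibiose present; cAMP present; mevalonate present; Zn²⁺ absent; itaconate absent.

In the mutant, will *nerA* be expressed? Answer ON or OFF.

Mevalonate is present, so TorM is active.
Zn²⁺ is absent, so GorR is inactive.
Melibiose is present, so RudK is inactive.
SibR is non-functional in this strain, so it has no effect.
With no repressor bound, *gorP* is transcribed.
So GorP is produced and active.
With repressor TorM bound, *nerA* is not transcribed.

OFF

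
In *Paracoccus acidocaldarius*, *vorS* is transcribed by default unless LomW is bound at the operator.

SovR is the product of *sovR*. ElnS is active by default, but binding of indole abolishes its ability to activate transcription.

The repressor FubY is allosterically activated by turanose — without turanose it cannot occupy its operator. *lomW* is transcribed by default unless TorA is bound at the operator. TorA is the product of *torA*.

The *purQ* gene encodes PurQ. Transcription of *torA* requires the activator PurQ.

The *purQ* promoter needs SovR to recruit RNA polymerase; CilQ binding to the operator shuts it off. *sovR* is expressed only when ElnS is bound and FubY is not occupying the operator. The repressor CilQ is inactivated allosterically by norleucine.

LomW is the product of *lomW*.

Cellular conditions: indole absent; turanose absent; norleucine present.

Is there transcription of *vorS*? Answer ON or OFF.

Turanose is absent, so FubY is inactive.
Indole is absent, so ElnS is active.
No repressor is bound and ElnS is active, so *sovR* is transcribed.
So SovR is produced and active.
Norleucine is present, so CilQ is inactive.
No repressor is bound and SovR is active, so *purQ* is transcribed.
So PurQ is produced and active.
No repressor is bound and PurQ is active, so *torA* is transcribed.
So TorA is produced and active.
With repressor TorA bound, *lomW* is not transcribed.
So LomW is not produced.
With no repressor bound, *vorS* is transcribed.

ON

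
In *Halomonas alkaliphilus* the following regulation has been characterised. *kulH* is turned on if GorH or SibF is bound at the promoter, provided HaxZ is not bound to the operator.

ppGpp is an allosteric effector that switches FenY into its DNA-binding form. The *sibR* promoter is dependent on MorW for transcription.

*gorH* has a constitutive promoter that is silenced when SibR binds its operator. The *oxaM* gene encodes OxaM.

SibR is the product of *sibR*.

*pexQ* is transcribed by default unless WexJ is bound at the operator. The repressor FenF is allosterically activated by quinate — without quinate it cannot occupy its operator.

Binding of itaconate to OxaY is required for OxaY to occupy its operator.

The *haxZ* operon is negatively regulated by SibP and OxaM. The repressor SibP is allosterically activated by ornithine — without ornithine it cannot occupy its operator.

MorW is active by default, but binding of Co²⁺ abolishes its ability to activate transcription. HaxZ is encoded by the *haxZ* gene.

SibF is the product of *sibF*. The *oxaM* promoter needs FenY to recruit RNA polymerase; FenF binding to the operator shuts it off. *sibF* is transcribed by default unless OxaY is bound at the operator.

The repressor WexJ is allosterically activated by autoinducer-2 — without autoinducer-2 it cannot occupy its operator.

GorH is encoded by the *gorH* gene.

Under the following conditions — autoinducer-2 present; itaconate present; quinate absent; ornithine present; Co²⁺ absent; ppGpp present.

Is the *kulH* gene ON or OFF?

OFF

Co²⁺ is absent, so MorW is active.
No repressor is bound and MorW is active, so *sibR* is transcribed.
So SibR is produced and active.
With repressor SibR bound, *gorH* is not transcribed.
So GorH is not produced.
Ornithine is present, so SibP is active.
ppGpp is present, so FenY is active.
Quinate is absent, so FenF is inactive.
No repressor is bound and FenY is active, so *oxaM* is transcribed.
So OxaM is produced and active.
With repressor SibP bound, *haxZ* is not transcribed.
So HaxZ is not produced.
Itaconate is present, so OxaY is active.
With repressor OxaY bound, *sibF* is not transcribed.
So SibF is not produced.
No activator is available at the *kulH* promoter, so *kulH* is not transcribed.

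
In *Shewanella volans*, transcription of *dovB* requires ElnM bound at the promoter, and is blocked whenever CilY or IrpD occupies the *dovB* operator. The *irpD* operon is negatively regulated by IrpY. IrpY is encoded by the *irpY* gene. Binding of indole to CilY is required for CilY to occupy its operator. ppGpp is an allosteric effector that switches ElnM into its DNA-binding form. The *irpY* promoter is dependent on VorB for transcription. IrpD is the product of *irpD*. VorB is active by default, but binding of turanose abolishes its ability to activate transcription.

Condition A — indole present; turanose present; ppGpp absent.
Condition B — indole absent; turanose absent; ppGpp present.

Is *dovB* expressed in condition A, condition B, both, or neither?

Condition A:
Indole is present, so CilY is active.
Turanose is present, so VorB is inactive.
Required activator VorB is absent, so *irpY* is not transcribed.
So IrpY is not produced.
With no repressor bound, *irpD* is transcribed.
So IrpD is produced and active.
ppGpp is absent, so ElnM is inactive.
With repressor CilY bound, *dovB* is not transcribed.
→ *dovB* is OFF in A.
Condition B:
Indole is absent, so CilY is inactive.
Turanose is absent, so VorB is active.
No repressor is bound and VorB is active, so *irpY* is transcribed.
So IrpY is produced and active.
With repressor IrpY bound, *irpD* is not transcribed.
So IrpD is not produced.
ppGpp is present, so ElnM is active.
No repressor is bound and ElnM is active, so *dovB* is transcribed.
→ *dovB* is ON in B.

B only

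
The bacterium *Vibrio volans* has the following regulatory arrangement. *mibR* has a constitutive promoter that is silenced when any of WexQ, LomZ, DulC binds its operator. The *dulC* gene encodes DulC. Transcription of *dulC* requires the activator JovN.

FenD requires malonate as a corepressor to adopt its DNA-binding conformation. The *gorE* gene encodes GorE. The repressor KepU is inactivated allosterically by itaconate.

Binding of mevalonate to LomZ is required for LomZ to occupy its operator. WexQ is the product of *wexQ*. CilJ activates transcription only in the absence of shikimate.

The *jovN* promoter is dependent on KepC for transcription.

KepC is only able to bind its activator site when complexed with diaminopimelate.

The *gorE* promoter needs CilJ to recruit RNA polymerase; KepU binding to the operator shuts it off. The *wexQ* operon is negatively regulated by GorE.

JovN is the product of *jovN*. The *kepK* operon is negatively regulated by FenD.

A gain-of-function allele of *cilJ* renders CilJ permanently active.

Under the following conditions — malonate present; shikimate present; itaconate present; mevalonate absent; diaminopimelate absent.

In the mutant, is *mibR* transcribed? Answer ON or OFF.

Itaconate is present, so KepU is inactive.
CilJ is constitutively active in this strain.
No repressor is bound and CilJ is active, so *gorE* is transcribed.
So GorE is produced and active.
With repressor GorE bound, *wexQ* is not transcribed.
So WexQ is not produced.
Mevalonate is absent, so LomZ is inactive.
Diaminopimelate is absent, so KepC is inactive.
Required activator KepC is absent, so *jovN* is not transcribed.
So JovN is not produced.
Required activator JovN is absent, so *dulC* is not transcribed.
So DulC is not produced.
With no repressor bound, *mibR* is transcribed.

ON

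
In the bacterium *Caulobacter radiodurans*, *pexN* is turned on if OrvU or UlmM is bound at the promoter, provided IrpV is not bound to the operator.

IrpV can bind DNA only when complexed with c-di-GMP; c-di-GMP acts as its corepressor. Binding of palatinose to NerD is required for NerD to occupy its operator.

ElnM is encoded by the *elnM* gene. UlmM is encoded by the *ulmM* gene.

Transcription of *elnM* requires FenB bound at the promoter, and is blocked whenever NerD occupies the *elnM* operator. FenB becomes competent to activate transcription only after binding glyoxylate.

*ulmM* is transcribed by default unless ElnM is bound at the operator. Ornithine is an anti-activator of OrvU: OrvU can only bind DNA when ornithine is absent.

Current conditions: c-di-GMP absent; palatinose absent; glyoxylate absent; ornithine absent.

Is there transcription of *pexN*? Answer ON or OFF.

Ornithine is absent, so OrvU is active.
Glyoxylate is absent, so FenB is inactive.
Palatinose is absent, so NerD is inactive.
Required activator FenB is absent, so *elnM* is not transcribed.
So ElnM is not produced.
With no repressor bound, *ulmM* is transcribed.
So UlmM is produced and active.
c-di-GMP is absent, so IrpV is inactive.
Activator OrvU is present, so *pexN* is transcribed.

ON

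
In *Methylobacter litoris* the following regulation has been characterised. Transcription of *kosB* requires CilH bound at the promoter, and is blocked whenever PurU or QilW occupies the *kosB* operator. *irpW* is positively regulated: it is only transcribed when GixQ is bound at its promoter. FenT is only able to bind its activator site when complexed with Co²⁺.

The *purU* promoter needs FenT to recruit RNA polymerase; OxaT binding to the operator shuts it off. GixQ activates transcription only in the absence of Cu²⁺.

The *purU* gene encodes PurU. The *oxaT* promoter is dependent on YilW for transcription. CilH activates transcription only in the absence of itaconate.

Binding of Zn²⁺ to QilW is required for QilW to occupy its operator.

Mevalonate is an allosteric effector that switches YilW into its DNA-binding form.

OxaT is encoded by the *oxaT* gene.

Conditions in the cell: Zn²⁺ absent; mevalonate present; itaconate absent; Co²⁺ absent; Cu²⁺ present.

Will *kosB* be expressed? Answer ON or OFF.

ON

Itaconate is absent, so CilH is active.
Mevalonate is present, so YilW is active.
No repressor is bound and YilW is active, so *oxaT* is transcribed.
So OxaT is produced and active.
Co²⁺ is absent, so FenT is inactive.
With repressor OxaT bound, *purU* is not transcribed.
So PurU is not produced.
Zn²⁺ is absent, so QilW is inactive.
No repressor is bound and CilH is active, so *kosB* is transcribed.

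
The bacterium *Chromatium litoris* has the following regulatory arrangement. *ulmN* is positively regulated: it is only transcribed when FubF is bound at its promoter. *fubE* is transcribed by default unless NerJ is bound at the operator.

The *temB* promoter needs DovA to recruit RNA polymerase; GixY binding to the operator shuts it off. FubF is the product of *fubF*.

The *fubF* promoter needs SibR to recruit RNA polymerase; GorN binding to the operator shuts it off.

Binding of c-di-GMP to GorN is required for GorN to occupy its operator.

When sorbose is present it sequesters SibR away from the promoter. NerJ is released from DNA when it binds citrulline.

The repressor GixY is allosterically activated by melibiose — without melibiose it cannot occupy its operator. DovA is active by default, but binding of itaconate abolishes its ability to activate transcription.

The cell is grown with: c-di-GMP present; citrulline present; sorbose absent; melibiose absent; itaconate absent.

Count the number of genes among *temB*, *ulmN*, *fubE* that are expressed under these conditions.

2

Melibiose is absent, so GixY is inactive.
Itaconate is absent, so DovA is active.
No repressor is bound and DovA is active, so *temB* is transcribed.
→ *temB* is ON.
c-di-GMP is present, so GorN is active.
Sorbose is absent, so SibR is active.
With repressor GorN bound, *fubF* is not transcribed.
So FubF is not produced.
Required activator FubF is absent, so *ulmN* is not transcribed.
→ *ulmN* is OFF.
Citrulline is present, so NerJ is inactive.
With no repressor bound, *fubE* is transcribed.
→ *fubE* is ON.
2 of the 3 genes are transcribed.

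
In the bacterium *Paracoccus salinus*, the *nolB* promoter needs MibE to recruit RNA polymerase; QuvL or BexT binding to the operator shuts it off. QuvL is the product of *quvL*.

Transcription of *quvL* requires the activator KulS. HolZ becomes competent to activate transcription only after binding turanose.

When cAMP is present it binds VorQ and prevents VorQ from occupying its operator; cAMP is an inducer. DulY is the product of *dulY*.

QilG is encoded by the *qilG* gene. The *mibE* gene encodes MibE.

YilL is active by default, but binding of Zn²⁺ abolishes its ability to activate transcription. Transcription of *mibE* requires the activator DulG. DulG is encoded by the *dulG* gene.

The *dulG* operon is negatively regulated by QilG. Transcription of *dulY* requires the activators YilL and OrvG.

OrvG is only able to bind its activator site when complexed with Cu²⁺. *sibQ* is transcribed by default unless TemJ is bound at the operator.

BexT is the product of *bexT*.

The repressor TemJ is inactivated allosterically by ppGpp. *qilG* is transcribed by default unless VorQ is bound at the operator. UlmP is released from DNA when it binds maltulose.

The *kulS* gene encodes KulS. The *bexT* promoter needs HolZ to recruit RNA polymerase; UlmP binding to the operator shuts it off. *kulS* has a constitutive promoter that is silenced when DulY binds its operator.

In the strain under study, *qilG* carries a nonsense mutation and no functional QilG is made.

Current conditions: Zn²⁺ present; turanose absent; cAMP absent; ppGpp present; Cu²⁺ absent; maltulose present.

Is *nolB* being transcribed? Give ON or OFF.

OFF

Zn²⁺ is present, so YilL is inactive.
Cu²⁺ is absent, so OrvG is inactive.
Required activator YilL is absent, so *dulY* is not transcribed.
So DulY is not produced.
With no repressor bound, *kulS* is transcribed.
So KulS is produced and active.
No repressor is bound and KulS is active, so *quvL* is transcribed.
So QuvL is produced and active.
Turanose is absent, so HolZ is inactive.
Maltulose is present, so UlmP is inactive.
Required activator HolZ is absent, so *bexT* is not transcribed.
So BexT is not produced.
QilG is non-functional in this strain, so it has no effect.
With no repressor bound, *dulG* is transcribed.
So DulG is produced and active.
No repressor is bound and DulG is active, so *mibE* is transcribed.
So MibE is produced and active.
With repressor QuvL bound, *nolB* is not transcribed.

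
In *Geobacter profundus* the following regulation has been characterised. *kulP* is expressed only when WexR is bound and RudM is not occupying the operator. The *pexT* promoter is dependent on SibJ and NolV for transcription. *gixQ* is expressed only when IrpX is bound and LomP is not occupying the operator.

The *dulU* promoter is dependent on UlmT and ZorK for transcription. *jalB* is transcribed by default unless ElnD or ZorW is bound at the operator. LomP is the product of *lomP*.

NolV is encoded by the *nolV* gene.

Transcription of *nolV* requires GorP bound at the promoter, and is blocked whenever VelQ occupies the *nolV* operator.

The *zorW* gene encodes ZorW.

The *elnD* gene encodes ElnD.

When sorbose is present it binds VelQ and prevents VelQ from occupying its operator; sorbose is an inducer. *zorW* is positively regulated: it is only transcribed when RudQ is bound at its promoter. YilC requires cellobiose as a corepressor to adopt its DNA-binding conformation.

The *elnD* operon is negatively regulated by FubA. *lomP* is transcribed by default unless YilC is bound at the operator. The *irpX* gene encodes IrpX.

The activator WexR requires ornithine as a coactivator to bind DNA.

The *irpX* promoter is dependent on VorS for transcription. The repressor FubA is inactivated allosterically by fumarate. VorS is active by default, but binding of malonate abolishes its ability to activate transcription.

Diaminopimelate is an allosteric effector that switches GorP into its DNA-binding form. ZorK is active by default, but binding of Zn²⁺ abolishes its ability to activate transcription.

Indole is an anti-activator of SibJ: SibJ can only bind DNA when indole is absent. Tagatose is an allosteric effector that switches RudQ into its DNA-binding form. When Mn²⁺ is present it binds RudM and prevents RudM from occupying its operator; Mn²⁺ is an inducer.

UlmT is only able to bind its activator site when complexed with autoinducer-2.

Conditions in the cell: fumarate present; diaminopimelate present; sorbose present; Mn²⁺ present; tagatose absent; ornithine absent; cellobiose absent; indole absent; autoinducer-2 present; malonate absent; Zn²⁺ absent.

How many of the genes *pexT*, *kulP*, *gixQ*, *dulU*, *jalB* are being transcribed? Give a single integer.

Indole is absent, so SibJ is active.
Diaminopimelate is present, so GorP is active.
Sorbose is present, so VelQ is inactive.
No repressor is bound and GorP is active, so *nolV* is transcribed.
So NolV is produced and active.
No repressor is bound and SibJ and NolV are active, so *pexT* is transcribed.
→ *pexT* is ON.
Mn²⁺ is present, so RudM is inactive.
Ornithine is absent, so WexR is inactive.
Required activator WexR is absent, so *kulP* is not transcribed.
→ *kulP* is OFF.
Malonate is absent, so VorS is active.
No repressor is bound and VorS is active, so *irpX* is transcribed.
So IrpX is produced and active.
Cellobiose is absent, so YilC is inactive.
With no repressor bound, *lomP* is transcribed.
So LomP is produced and active.
With repressor LomP bound, *gixQ* is not transcribed.
→ *gixQ* is OFF.
Autoinducer-2 is present, so UlmT is active.
Zn²⁺ is absent, so ZorK is active.
No repressor is bound and UlmT and ZorK are active, so *dulU* is transcribed.
→ *dulU* is ON.
Fumarate is present, so FubA is inactive.
With no repressor bound, *elnD* is transcribed.
So ElnD is produced and active.
Tagatose is absent, so RudQ is inactive.
Required activator RudQ is absent, so *zorW* is not transcribed.
So ZorW is not produced.
With repressor ElnD bound, *jalB* is not transcribed.
→ *jalB* is OFF.
2 of the 5 genes are transcribed.

2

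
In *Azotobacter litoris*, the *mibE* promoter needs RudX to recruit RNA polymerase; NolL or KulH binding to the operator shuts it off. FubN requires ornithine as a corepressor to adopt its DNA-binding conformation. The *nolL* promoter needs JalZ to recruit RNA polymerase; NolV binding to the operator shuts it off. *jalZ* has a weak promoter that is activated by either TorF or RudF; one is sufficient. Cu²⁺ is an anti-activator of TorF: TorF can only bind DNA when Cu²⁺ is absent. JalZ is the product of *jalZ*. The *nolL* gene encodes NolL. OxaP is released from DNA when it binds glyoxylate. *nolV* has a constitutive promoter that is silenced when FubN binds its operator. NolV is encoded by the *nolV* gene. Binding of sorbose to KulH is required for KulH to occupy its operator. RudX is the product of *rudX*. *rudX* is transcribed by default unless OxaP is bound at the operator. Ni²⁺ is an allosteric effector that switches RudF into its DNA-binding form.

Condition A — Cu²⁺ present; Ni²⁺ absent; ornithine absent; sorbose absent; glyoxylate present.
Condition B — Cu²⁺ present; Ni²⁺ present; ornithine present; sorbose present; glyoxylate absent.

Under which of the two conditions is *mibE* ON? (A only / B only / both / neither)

A only

Condition A:
Cu²⁺ is present, so TorF is inactive.
Ni²⁺ is absent, so RudF is inactive.
No activator is available at the *jalZ* promoter, so *jalZ* is not transcribed.
So JalZ is not produced.
Ornithine is absent, so FubN is inactive.
With no repressor bound, *nolV* is transcribed.
So NolV is produced and active.
With repressor NolV bound, *nolL* is not transcribed.
So NolL is not produced.
Sorbose is absent, so KulH is inactive.
Glyoxylate is present, so OxaP is inactive.
With no repressor bound, *rudX* is transcribed.
So RudX is produced and active.
No repressor is bound and RudX is active, so *mibE* is transcribed.
→ *mibE* is ON in A.
Condition B:
Cu²⁺ is present, so TorF is inactive.
Ni²⁺ is present, so RudF is active.
Activator RudF is present, so *jalZ* is transcribed.
So JalZ is produced and active.
Ornithine is present, so FubN is active.
With repressor FubN bound, *nolV* is not transcribed.
So NolV is not produced.
No repressor is bound and JalZ is active, so *nolL* is transcribed.
So NolL is produced and active.
Sorbose is present, so KulH is active.
Glyoxylate is absent, so OxaP is active.
With repressor OxaP bound, *rudX* is not transcribed.
So RudX is not produced.
With repressor NolL bound, *mibE* is not transcribed.
→ *mibE* is OFF in B.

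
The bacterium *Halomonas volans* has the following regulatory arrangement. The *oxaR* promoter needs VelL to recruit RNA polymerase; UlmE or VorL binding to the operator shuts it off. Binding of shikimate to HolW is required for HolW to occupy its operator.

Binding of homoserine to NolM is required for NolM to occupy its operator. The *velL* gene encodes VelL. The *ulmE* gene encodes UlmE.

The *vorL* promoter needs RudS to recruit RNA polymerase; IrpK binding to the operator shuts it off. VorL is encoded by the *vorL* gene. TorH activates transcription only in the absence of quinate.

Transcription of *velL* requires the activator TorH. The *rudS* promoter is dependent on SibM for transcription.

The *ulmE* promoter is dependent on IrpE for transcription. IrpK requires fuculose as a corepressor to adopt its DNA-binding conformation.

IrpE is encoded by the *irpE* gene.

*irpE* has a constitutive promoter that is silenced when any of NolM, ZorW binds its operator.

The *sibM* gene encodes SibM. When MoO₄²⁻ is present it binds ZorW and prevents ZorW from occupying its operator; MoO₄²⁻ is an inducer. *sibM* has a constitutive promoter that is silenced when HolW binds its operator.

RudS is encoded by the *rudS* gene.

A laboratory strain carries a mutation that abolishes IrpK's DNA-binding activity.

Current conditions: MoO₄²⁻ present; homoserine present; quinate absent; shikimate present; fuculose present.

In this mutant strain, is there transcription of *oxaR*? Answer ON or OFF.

ON

Homoserine is present, so NolM is active.
MoO₄²⁻ is present, so ZorW is inactive.
With repressor NolM bound, *irpE* is not transcribed.
So IrpE is not produced.
Required activator IrpE is absent, so *ulmE* is not transcribed.
So UlmE is not produced.
IrpK is non-functional in this strain, so it has no effect.
Shikimate is present, so HolW is active.
With repressor HolW bound, *sibM* is not transcribed.
So SibM is not produced.
Required activator SibM is absent, so *rudS* is not transcribed.
So RudS is not produced.
Required activator RudS is absent, so *vorL* is not transcribed.
So VorL is not produced.
Quinate is absent, so TorH is active.
No repressor is bound and TorH is active, so *velL* is transcribed.
So VelL is produced and active.
No repressor is bound and VelL is active, so *oxaR* is transcribed.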